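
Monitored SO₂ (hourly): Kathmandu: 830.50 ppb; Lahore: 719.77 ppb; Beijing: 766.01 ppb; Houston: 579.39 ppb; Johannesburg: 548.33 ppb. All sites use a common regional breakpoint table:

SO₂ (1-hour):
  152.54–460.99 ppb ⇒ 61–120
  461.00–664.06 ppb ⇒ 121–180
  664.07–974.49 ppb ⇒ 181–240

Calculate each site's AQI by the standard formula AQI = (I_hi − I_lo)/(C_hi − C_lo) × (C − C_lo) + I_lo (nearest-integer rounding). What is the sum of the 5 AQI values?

Kathmandu 830.50: bracket 664.07–974.49 → index 181–240; slope 59/310.42, offset 166.43.
AQI = 181 + 59/310.42·166.43 ≈ 212.63 ⇒ 213.
Lahore: row 664.07–974.49 (AQI 181–240). (240−181)·(719.77−664.07)/(974.49−664.07) + 181 = 59·55.70/310.42 + 181 ≈ 191.59 → 192.
Beijing: row 664.07–974.49 (AQI 181–240). (240−181)·(766.01−664.07)/(974.49−664.07) + 181 = 59·101.94/310.42 + 181 ≈ 200.38 → 200.
Houston: 579.39 lies in 461.00–664.06, so I_lo=121, I_hi=180, C_lo=461.00, C_hi=664.06.
(180−121)/(664.06−461.00) × (579.39−461.00) + 121 = 59/203.06 × 118.39 + 121 ≈ 155.40 → 155.
Johannesburg: row 461.00–664.06 (AQI 121–180). (180−121)·(548.33−461.00)/(664.06−461.00) + 121 = 59·87.33/203.06 + 121 ≈ 146.37 → 146.
AQIs: Kathmandu=213, Lahore=192, Beijing=200, Houston=155, Johannesburg=146. Sum = 213 + 192 + 200 + 155 + 146 = 906.

906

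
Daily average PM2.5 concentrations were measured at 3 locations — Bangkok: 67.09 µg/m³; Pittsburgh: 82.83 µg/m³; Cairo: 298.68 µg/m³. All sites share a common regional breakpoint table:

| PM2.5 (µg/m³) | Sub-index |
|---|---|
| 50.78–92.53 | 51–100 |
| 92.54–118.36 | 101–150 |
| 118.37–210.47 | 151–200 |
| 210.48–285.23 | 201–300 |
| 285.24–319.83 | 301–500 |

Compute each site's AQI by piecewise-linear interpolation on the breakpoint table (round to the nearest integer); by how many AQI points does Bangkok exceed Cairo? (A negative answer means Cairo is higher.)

-308

Bangkok: 67.09 ∈ [50.78, 92.53] ↔ index [51, 100].
51 + (67.09−50.78)·(100−51)/(92.53−50.78) = 51 + 16.31·49/41.75 ≈ 70.14, so AQI = 70.
Pittsburgh 82.83: bracket 50.78–92.53 → index 51–100; slope 49/41.75, offset 32.05.
AQI = 51 + 49/41.75·32.05 ≈ 88.62 ⇒ 89.
Cairo: 298.68 lies in 285.24–319.83, so I_lo=301, I_hi=500, C_lo=285.24, C_hi=319.83.
(500−301)/(319.83−285.24) × (298.68−285.24) + 301 = 199/34.59 × 13.44 + 301 ≈ 378.32 → 378.
AQIs: Bangkok=70, Pittsburgh=89, Cairo=378. Bangkok (70) − Cairo (378) = -308.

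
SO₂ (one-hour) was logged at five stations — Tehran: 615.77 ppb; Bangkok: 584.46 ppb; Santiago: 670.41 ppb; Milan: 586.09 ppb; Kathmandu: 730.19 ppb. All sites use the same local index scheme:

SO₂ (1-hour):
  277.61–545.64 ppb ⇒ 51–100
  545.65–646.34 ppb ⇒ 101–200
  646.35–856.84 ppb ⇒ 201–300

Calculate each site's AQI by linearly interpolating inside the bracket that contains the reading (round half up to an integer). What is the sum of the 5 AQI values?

Tehran: row 545.65–646.34 (AQI 101–200). (200−101)·(615.77−545.65)/(646.34−545.65) + 101 = 99·70.12/100.69 + 101 ≈ 169.94 → 170.
Bangkok 584.46: bracket 545.65–646.34 → index 101–200; slope 99/100.69, offset 38.81.
AQI = 101 + 99/100.69·38.81 ≈ 139.16 ⇒ 139.
Santiago: 670.41 lies in 646.35–856.84, so I_lo=201, I_hi=300, C_lo=646.35, C_hi=856.84.
(300−201)/(856.84−646.35) × (670.41−646.35) + 201 = 99/210.49 × 24.06 + 201 ≈ 212.32 → 212.
Milan: 586.09 lies in 545.65–646.34, so I_lo=101, I_hi=200, C_lo=545.65, C_hi=646.34.
(200−101)/(646.34−545.65) × (586.09−545.65) + 101 = 99/100.69 × 40.44 + 101 ≈ 140.76 → 141.
Kathmandu: row 646.35–856.84 (AQI 201–300). (300−201)·(730.19−646.35)/(856.84−646.35) + 201 = 99·83.84/210.49 + 201 ≈ 240.43 → 240.
AQIs: Tehran=170, Bangkok=139, Santiago=212, Milan=141, Kathmandu=240. Sum = 170 + 139 + 212 + 141 + 240 = 902.

902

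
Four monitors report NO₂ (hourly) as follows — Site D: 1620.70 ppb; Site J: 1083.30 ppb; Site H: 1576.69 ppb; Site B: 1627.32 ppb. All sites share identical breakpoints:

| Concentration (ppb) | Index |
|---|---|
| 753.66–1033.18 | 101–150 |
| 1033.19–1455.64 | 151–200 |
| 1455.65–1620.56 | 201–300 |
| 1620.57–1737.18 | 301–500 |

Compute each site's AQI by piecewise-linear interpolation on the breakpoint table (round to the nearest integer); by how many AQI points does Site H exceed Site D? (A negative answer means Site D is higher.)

-27

Site D: row 1620.57–1737.18 (AQI 301–500). (500−301)·(1620.70−1620.57)/(1737.18−1620.57) + 301 = 199·0.13/116.61 + 301 ≈ 301.22 → 301.
Site J 1083.30: bracket 1033.19–1455.64 → index 151–200; slope 49/422.45, offset 50.11.
AQI = 151 + 49/422.45·50.11 ≈ 156.81 ⇒ 157.
Site H 1576.69: bracket 1455.65–1620.56 → index 201–300; slope 99/164.91, offset 121.04.
AQI = 201 + 99/164.91·121.04 ≈ 273.66 ⇒ 274.
Site B: 1627.32 lies in 1620.57–1737.18, so I_lo=301, I_hi=500, C_lo=1620.57, C_hi=1737.18.
(500−301)/(1737.18−1620.57) × (1627.32−1620.57) + 301 = 199/116.61 × 6.75 + 301 ≈ 312.52 → 313.
AQIs: Site D=301, Site J=157, Site H=274, Site B=313. Site H (274) − Site D (301) = -27.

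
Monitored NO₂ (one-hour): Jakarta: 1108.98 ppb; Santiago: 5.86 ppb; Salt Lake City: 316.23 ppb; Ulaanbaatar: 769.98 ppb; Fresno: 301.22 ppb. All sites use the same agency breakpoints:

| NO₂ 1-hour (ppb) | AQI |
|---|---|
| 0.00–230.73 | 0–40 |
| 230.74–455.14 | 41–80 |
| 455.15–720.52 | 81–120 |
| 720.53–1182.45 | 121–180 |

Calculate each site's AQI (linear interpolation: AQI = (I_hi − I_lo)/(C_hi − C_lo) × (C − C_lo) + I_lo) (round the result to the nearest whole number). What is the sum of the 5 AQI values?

Jakarta 1108.98: bracket 720.53–1182.45 → index 121–180; slope 59/461.92, offset 388.45.
AQI = 121 + 59/461.92·388.45 ≈ 170.62 ⇒ 171.
Santiago: 5.86 lies in 0.00–230.73, so I_lo=0, I_hi=40, C_lo=0.00, C_hi=230.73.
(40−0)/(230.73−0.00) × (5.86−0.00) + 0 = 40/230.73 × 5.86 + 0 ≈ 1.02 → 1.
Salt Lake City: 316.23 lies in 230.74–455.14, so I_lo=41, I_hi=80, C_lo=230.74, C_hi=455.14.
(80−41)/(455.14−230.74) × (316.23−230.74) + 41 = 39/224.40 × 85.49 + 41 ≈ 55.86 → 56.
Ulaanbaatar: 769.98 ∈ [720.53, 1182.45] ↔ index [121, 180].
121 + (769.98−720.53)·(180−121)/(1182.45−720.53) = 121 + 49.45·59/461.92 ≈ 127.32, so AQI = 127.
Fresno: 301.22 lies in 230.74–455.14, so I_lo=41, I_hi=80, C_lo=230.74, C_hi=455.14.
(80−41)/(455.14−230.74) × (301.22−230.74) + 41 = 39/224.40 × 70.48 + 41 ≈ 53.25 → 53.
AQIs: Jakarta=171, Santiago=1, Salt Lake City=56, Ulaanbaatar=127, Fresno=53. Sum = 171 + 1 + 56 + 127 + 53 = 408.

408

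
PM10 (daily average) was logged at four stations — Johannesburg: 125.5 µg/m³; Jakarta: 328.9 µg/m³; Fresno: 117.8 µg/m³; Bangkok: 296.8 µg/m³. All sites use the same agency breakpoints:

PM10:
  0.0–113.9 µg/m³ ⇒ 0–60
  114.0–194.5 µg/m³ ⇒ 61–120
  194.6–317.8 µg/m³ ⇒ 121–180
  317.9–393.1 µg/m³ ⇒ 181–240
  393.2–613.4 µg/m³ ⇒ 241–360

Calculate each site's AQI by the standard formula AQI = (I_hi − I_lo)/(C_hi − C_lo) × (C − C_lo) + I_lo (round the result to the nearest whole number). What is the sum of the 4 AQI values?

493

Johannesburg: 125.5 lies in 114.0–194.5, so I_lo=61, I_hi=120, C_lo=114.0, C_hi=194.5.
(120−61)/(194.5−114.0) × (125.5−114.0) + 61 = 59/80.5 × 11.5 + 61 ≈ 69.43 → 69.
Jakarta: row 317.9–393.1 (AQI 181–240). (240−181)·(328.9−317.9)/(393.1−317.9) + 181 = 59·11.0/75.2 + 181 ≈ 189.63 → 190.
Fresno: 117.8 ∈ [114.0, 194.5] ↔ index [61, 120].
61 + (117.8−114.0)·(120−61)/(194.5−114.0) = 61 + 3.8·59/80.5 ≈ 63.79, so AQI = 64.
Bangkok 296.8: bracket 194.6–317.8 → index 121–180; slope 59/123.2, offset 102.2.
AQI = 121 + 59/123.2·102.2 ≈ 169.94 ⇒ 170.
AQIs: Johannesburg=69, Jakarta=190, Fresno=64, Bangkok=170. Sum = 69 + 190 + 64 + 170 = 493.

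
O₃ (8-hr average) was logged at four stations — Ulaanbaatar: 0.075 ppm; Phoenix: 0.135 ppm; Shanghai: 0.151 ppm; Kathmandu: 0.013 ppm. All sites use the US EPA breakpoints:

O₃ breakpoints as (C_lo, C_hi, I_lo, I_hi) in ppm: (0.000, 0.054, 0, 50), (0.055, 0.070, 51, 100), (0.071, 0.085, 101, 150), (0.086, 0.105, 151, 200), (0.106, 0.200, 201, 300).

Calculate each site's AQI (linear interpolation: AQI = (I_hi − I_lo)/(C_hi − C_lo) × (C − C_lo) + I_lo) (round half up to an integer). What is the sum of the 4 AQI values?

607

Ulaanbaatar: 0.075 lies in 0.071–0.085, so I_lo=101, I_hi=150, C_lo=0.071, C_hi=0.085.
(150−101)/(0.085−0.071) × (0.075−0.071) + 101 = 49/0.014 × 0.004 + 101 ≈ 115.00 → 115.
Phoenix: row 0.106–0.200 (AQI 201–300). (300−201)·(0.135−0.106)/(0.200−0.106) + 201 = 99·0.029/0.094 + 201 ≈ 231.54 → 232.
Shanghai: 0.151 ∈ [0.106, 0.200] ↔ index [201, 300].
201 + (0.151−0.106)·(300−201)/(0.200−0.106) = 201 + 0.045·99/0.094 ≈ 248.39, so AQI = 248.
Kathmandu: 0.013 ∈ [0.000, 0.054] ↔ index [0, 50].
0 + (0.013−0.000)·(50−0)/(0.054−0.000) = 0 + 0.013·50/0.054 ≈ 12.04, so AQI = 12.
AQIs: Ulaanbaatar=115, Phoenix=232, Shanghai=248, Kathmandu=12. Sum = 115 + 232 + 248 + 12 = 607.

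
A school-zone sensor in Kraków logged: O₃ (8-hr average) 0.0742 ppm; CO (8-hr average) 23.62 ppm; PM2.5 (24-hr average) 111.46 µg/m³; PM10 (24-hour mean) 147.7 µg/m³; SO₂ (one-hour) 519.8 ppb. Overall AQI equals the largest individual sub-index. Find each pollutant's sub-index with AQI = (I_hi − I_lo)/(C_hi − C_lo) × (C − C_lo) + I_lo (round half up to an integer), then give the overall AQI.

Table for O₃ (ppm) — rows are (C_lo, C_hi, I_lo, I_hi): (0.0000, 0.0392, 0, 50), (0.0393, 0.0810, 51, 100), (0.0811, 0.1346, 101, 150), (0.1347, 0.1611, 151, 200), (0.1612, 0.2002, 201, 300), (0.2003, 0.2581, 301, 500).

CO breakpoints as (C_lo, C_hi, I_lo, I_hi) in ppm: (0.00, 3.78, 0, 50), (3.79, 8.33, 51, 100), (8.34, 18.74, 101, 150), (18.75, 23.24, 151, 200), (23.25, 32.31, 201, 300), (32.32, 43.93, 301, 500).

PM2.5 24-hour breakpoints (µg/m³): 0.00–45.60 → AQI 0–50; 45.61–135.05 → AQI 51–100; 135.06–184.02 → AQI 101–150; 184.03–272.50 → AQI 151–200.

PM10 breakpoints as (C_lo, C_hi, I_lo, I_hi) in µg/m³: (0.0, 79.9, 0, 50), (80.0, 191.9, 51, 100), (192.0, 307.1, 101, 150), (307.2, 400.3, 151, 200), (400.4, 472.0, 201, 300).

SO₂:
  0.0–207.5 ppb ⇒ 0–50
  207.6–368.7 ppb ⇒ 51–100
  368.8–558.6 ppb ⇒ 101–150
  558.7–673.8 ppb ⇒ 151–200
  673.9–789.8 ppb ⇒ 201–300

205

O₃: row 0.0393–0.0810 (AQI 51–100). (100−51)·(0.0742−0.0393)/(0.0810−0.0393) + 51 = 49·0.0349/0.0417 + 51 ≈ 92.01 → 92.
CO: 23.62 ∈ [23.25, 32.31] ↔ index [201, 300].
201 + (23.62−23.25)·(300−201)/(32.31−23.25) = 201 + 0.37·99/9.06 ≈ 205.04, so AQI = 205.
PM2.5 111.46: bracket 45.61–135.05 → index 51–100; slope 49/89.44, offset 65.85.
AQI = 51 + 49/89.44·65.85 ≈ 87.08 ⇒ 87.
PM10: row 80.0–191.9 (AQI 51–100). (100−51)·(147.7−80.0)/(191.9−80.0) + 51 = 49·67.7/111.9 + 51 ≈ 80.65 → 81.
SO₂: 519.8 ∈ [368.8, 558.6] ↔ index [101, 150].
101 + (519.8−368.8)·(150−101)/(558.6−368.8) = 101 + 151.0·49/189.8 ≈ 139.98, so AQI = 140.
Sub-indices: O₃→92, CO→205, PM2.5→87, PM10→81, SO₂→140. Overall AQI = max = 205; dominant pollutant is CO.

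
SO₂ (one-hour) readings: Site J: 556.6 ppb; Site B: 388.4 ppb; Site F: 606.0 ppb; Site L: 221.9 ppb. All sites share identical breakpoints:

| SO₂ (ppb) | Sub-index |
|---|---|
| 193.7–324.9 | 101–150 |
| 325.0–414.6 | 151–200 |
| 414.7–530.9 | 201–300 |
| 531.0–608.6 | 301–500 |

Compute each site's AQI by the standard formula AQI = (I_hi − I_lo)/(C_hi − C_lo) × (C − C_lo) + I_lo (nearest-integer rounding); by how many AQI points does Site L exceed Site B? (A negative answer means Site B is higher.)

Site J: 556.6 lies in 531.0–608.6, so I_lo=301, I_hi=500, C_lo=531.0, C_hi=608.6.
(500−301)/(608.6−531.0) × (556.6−531.0) + 301 = 199/77.6 × 25.6 + 301 ≈ 366.65 → 367.
Site B: row 325.0–414.6 (AQI 151–200). (200−151)·(388.4−325.0)/(414.6−325.0) + 151 = 49·63.4/89.6 + 151 ≈ 185.67 → 186.
Site F: row 531.0–608.6 (AQI 301–500). (500−301)·(606.0−531.0)/(608.6−531.0) + 301 = 199·75.0/77.6 + 301 ≈ 493.33 → 493.
Site L: 221.9 lies in 193.7–324.9, so I_lo=101, I_hi=150, C_lo=193.7, C_hi=324.9.
(150−101)/(324.9−193.7) × (221.9−193.7) + 101 = 49/131.2 × 28.2 + 101 ≈ 111.53 → 112.
AQIs: Site J=367, Site B=186, Site F=493, Site L=112. Site L (112) − Site B (186) = -74.

-74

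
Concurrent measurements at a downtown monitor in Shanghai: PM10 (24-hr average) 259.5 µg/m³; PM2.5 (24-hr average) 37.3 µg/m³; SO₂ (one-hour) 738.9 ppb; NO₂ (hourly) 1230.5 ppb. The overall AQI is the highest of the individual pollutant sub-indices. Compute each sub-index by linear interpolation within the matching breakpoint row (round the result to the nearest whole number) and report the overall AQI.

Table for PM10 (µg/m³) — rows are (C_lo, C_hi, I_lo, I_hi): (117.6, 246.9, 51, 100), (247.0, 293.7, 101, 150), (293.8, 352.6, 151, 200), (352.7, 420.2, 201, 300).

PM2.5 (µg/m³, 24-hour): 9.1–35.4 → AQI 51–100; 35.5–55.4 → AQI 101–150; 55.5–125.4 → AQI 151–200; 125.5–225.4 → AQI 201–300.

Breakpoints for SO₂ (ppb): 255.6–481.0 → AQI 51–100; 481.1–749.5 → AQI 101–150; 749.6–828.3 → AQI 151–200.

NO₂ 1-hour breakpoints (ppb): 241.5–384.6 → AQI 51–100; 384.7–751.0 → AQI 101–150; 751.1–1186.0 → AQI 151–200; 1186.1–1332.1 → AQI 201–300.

PM10 259.5: bracket 247.0–293.7 → index 101–150; slope 49/46.7, offset 12.5.
AQI = 101 + 49/46.7·12.5 ≈ 114.12 ⇒ 114.
PM2.5: 37.3 ∈ [35.5, 55.4] ↔ index [101, 150].
101 + (37.3−35.5)·(150−101)/(55.4−35.5) = 101 + 1.8·49/19.9 ≈ 105.43, so AQI = 105.
SO₂ 738.9: bracket 481.1–749.5 → index 101–150; slope 49/268.4, offset 257.8.
AQI = 101 + 49/268.4·257.8 ≈ 148.06 ⇒ 148.
NO₂: 1230.5 ∈ [1186.1, 1332.1] ↔ index [201, 300].
201 + (1230.5−1186.1)·(300−201)/(1332.1−1186.1) = 201 + 44.4·99/146.0 ≈ 231.11, so AQI = 231.
Sub-indices: PM10→114, PM2.5→105, SO₂→148, NO₂→231. Overall AQI = max = 231; dominant pollutant is NO₂.

231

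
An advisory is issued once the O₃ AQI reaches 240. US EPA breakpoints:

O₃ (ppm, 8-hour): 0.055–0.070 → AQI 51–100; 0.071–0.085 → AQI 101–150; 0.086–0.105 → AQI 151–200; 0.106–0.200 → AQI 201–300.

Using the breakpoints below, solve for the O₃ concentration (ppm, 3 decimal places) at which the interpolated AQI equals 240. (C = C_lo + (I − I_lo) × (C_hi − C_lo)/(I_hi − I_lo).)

0.143

AQI 240 lies in the 201–300 band, which corresponds to 0.106–0.200 ppm.
C = 0.106 + (240−201)×(0.200−0.106)/(300−201) = 0.106 + 39×0.094/99 ≈ 0.14303 ppm → 0.143 ppm to 3 dp.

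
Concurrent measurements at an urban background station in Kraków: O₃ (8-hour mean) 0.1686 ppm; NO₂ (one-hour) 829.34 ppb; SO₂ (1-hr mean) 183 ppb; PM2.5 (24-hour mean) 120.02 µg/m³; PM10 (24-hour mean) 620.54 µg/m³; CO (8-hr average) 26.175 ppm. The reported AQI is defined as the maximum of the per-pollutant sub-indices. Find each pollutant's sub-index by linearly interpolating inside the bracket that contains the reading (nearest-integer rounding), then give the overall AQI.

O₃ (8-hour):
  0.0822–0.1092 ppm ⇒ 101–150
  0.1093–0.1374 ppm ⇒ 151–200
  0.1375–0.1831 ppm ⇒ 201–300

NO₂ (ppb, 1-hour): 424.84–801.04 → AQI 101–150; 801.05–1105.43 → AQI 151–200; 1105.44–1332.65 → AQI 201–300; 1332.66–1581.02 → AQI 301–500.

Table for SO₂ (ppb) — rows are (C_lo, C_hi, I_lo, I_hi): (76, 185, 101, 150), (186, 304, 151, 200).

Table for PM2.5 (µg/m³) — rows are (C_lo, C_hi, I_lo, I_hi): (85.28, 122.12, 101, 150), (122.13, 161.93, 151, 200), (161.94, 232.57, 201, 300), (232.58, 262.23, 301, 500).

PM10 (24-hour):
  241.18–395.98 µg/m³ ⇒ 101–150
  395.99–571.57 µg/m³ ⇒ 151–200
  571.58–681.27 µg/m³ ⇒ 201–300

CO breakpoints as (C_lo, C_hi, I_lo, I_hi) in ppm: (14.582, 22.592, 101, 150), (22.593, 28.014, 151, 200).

O₃ 0.1686: bracket 0.1375–0.1831 → index 201–300; slope 99/0.0456, offset 0.0311.
AQI = 201 + 99/0.0456·0.0311 ≈ 268.52 ⇒ 269.
NO₂: 829.34 ∈ [801.05, 1105.43] ↔ index [151, 200].
151 + (829.34−801.05)·(200−151)/(1105.43−801.05) = 151 + 28.29·49/304.38 ≈ 155.55, so AQI = 156.
SO₂: 183 lies in 76–185, so I_lo=101, I_hi=150, C_lo=76, C_hi=185.
(150−101)/(185−76) × (183−76) + 101 = 49/109 × 107 + 101 ≈ 149.10 → 149.
PM2.5: row 85.28–122.12 (AQI 101–150). (150−101)·(120.02−85.28)/(122.12−85.28) + 101 = 49·34.74/36.84 + 101 ≈ 147.21 → 147.
PM10: 620.54 lies in 571.58–681.27, so I_lo=201, I_hi=300, C_lo=571.58, C_hi=681.27.
(300−201)/(681.27−571.58) × (620.54−571.58) + 201 = 99/109.69 × 48.96 + 201 ≈ 245.19 → 245.
CO: row 22.593–28.014 (AQI 151–200). (200−151)·(26.175−22.593)/(28.014−22.593) + 151 = 49·3.582/5.421 + 151 ≈ 183.38 → 183.
Sub-indices: O₃→269, NO₂→156, SO₂→149, PM2.5→147, PM10→245, CO→183. Overall AQI = max = 269; dominant pollutant is O₃.
AQI 269: Very Unhealthy.

269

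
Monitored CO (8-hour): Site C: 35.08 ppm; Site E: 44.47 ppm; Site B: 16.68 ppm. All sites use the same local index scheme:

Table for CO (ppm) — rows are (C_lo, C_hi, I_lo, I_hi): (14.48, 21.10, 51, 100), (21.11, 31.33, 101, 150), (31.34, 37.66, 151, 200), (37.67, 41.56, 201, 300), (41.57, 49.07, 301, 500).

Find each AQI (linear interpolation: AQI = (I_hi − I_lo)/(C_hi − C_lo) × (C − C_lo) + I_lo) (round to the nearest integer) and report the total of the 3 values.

625

Site C: row 31.34–37.66 (AQI 151–200). (200−151)·(35.08−31.34)/(37.66−31.34) + 151 = 49·3.74/6.32 + 151 ≈ 180.00 → 180.
Site E 44.47: bracket 41.57–49.07 → index 301–500; slope 199/7.50, offset 2.90.
AQI = 301 + 199/7.50·2.90 ≈ 377.95 ⇒ 378.
Site B 16.68: bracket 14.48–21.10 → index 51–100; slope 49/6.62, offset 2.20.
AQI = 51 + 49/6.62·2.20 ≈ 67.28 ⇒ 67.
AQIs: Site C=180, Site E=378, Site B=67. Sum = 180 + 378 + 67 = 625.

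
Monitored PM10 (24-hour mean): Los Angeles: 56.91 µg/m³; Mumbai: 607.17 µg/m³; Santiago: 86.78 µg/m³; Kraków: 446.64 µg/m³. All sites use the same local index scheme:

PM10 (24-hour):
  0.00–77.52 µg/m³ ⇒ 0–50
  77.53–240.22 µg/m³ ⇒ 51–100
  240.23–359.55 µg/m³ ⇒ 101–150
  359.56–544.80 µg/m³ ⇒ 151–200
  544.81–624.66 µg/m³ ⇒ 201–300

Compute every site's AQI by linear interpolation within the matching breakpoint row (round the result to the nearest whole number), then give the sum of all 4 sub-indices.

543

Los Angeles: row 0.00–77.52 (AQI 0–50). (50−0)·(56.91−0.00)/(77.52−0.00) + 0 = 50·56.91/77.52 + 0 ≈ 36.71 → 37.
Mumbai: 607.17 ∈ [544.81, 624.66] ↔ index [201, 300].
201 + (607.17−544.81)·(300−201)/(624.66−544.81) = 201 + 62.36·99/79.85 ≈ 278.32, so AQI = 278.
Santiago: 86.78 lies in 77.53–240.22, so I_lo=51, I_hi=100, C_lo=77.53, C_hi=240.22.
(100−51)/(240.22−77.53) × (86.78−77.53) + 51 = 49/162.69 × 9.25 + 51 ≈ 53.79 → 54.
Kraków: row 359.56–544.80 (AQI 151–200). (200−151)·(446.64−359.56)/(544.80−359.56) + 151 = 49·87.08/185.24 + 151 ≈ 174.03 → 174.
AQIs: Los Angeles=37, Mumbai=278, Santiago=54, Kraków=174. Sum = 37 + 278 + 54 + 174 = 543.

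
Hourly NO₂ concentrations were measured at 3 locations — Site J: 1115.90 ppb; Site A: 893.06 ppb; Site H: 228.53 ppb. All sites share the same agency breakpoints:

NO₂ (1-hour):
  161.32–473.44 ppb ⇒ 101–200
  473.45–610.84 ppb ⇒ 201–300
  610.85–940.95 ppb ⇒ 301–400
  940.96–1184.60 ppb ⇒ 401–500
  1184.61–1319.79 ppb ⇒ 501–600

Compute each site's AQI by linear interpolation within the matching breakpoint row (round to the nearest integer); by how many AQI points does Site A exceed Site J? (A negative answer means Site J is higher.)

Site J: row 940.96–1184.60 (AQI 401–500). (500−401)·(1115.90−940.96)/(1184.60−940.96) + 401 = 99·174.94/243.64 + 401 ≈ 472.08 → 472.
Site A: row 610.85–940.95 (AQI 301–400). (400−301)·(893.06−610.85)/(940.95−610.85) + 301 = 99·282.21/330.10 + 301 ≈ 385.64 → 386.
Site H: 228.53 lies in 161.32–473.44, so I_lo=101, I_hi=200, C_lo=161.32, C_hi=473.44.
(200−101)/(473.44−161.32) × (228.53−161.32) + 101 = 99/312.12 × 67.21 + 101 ≈ 122.32 → 122.
AQIs: Site J=472, Site A=386, Site H=122. Site A (386) − Site J (472) = -86.

-86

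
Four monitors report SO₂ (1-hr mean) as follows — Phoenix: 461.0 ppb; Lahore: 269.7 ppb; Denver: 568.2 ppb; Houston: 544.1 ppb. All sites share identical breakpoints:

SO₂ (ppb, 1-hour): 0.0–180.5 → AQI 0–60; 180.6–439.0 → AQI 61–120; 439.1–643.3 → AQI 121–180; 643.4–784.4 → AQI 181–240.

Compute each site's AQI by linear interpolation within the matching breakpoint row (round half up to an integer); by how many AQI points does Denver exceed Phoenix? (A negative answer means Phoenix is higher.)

31

Phoenix: 461.0 ∈ [439.1, 643.3] ↔ index [121, 180].
121 + (461.0−439.1)·(180−121)/(643.3−439.1) = 121 + 21.9·59/204.2 ≈ 127.33, so AQI = 127.
Lahore 269.7: bracket 180.6–439.0 → index 61–120; slope 59/258.4, offset 89.1.
AQI = 61 + 59/258.4·89.1 ≈ 81.34 ⇒ 81.
Denver: 568.2 lies in 439.1–643.3, so I_lo=121, I_hi=180, C_lo=439.1, C_hi=643.3.
(180−121)/(643.3−439.1) × (568.2−439.1) + 121 = 59/204.2 × 129.1 + 121 ≈ 158.30 → 158.
Houston: 544.1 lies in 439.1–643.3, so I_lo=121, I_hi=180, C_lo=439.1, C_hi=643.3.
(180−121)/(643.3−439.1) × (544.1−439.1) + 121 = 59/204.2 × 105.0 + 121 ≈ 151.34 → 151.
AQIs: Phoenix=127, Lahore=81, Denver=158, Houston=151. Denver (158) − Phoenix (127) = 31.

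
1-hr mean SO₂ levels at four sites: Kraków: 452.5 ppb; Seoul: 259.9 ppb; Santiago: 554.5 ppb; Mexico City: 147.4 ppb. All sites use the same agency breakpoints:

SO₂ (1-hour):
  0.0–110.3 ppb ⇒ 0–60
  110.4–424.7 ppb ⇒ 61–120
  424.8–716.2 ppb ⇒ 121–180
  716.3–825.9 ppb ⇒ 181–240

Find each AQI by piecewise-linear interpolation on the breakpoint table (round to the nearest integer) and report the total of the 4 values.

431

Kraków: row 424.8–716.2 (AQI 121–180). (180−121)·(452.5−424.8)/(716.2−424.8) + 121 = 59·27.7/291.4 + 121 ≈ 126.61 → 127.
Seoul: 259.9 lies in 110.4–424.7, so I_lo=61, I_hi=120, C_lo=110.4, C_hi=424.7.
(120−61)/(424.7−110.4) × (259.9−110.4) + 61 = 59/314.3 × 149.5 + 61 ≈ 89.06 → 89.
Santiago 554.5: bracket 424.8–716.2 → index 121–180; slope 59/291.4, offset 129.7.
AQI = 121 + 59/291.4·129.7 ≈ 147.26 ⇒ 147.
Mexico City: 147.4 lies in 110.4–424.7, so I_lo=61, I_hi=120, C_lo=110.4, C_hi=424.7.
(120−61)/(424.7−110.4) × (147.4−110.4) + 61 = 59/314.3 × 37.0 + 61 ≈ 67.95 → 68.
AQIs: Kraków=127, Seoul=89, Santiago=147, Mexico City=68. Sum = 127 + 89 + 147 + 68 = 431.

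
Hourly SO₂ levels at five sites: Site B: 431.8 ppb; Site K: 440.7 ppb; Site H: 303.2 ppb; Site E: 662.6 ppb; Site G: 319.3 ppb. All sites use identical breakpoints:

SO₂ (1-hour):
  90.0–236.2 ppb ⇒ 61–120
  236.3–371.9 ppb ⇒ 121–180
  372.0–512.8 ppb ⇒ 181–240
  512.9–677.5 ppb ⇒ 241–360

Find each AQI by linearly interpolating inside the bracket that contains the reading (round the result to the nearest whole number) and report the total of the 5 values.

Site B: 431.8 lies in 372.0–512.8, so I_lo=181, I_hi=240, C_lo=372.0, C_hi=512.8.
(240−181)/(512.8−372.0) × (431.8−372.0) + 181 = 59/140.8 × 59.8 + 181 ≈ 206.06 → 206.
Site K: 440.7 lies in 372.0–512.8, so I_lo=181, I_hi=240, C_lo=372.0, C_hi=512.8.
(240−181)/(512.8−372.0) × (440.7−372.0) + 181 = 59/140.8 × 68.7 + 181 ≈ 209.79 → 210.
Site H: row 236.3–371.9 (AQI 121–180). (180−121)·(303.2−236.3)/(371.9−236.3) + 121 = 59·66.9/135.6 + 121 ≈ 150.11 → 150.
Site E: row 512.9–677.5 (AQI 241–360). (360−241)·(662.6−512.9)/(677.5−512.9) + 241 = 119·149.7/164.6 + 241 ≈ 349.23 → 349.
Site G 319.3: bracket 236.3–371.9 → index 121–180; slope 59/135.6, offset 83.0.
AQI = 121 + 59/135.6·83.0 ≈ 157.11 ⇒ 157.
AQIs: Site B=206, Site K=210, Site H=150, Site E=349, Site G=157. Sum = 206 + 210 + 150 + 349 + 157 = 1072.

1072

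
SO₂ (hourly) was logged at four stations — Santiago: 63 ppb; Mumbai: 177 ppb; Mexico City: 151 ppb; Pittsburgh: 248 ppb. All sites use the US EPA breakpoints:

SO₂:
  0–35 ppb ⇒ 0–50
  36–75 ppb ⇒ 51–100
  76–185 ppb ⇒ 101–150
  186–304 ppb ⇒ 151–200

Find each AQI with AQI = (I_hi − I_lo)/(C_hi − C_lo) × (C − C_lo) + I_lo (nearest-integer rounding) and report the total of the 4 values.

543

Santiago: row 36–75 (AQI 51–100). (100−51)·(63−36)/(75−36) + 51 = 49·27/39 + 51 ≈ 84.92 → 85.
Mumbai: row 76–185 (AQI 101–150). (150−101)·(177−76)/(185−76) + 101 = 49·101/109 + 101 ≈ 146.40 → 146.
Mexico City: row 76–185 (AQI 101–150). (150−101)·(151−76)/(185−76) + 101 = 49·75/109 + 101 ≈ 134.72 → 135.
Pittsburgh 248: bracket 186–304 → index 151–200; slope 49/118, offset 62.
AQI = 151 + 49/118·62 ≈ 176.75 ⇒ 177.
AQIs: Santiago=85, Mumbai=146, Mexico City=135, Pittsburgh=177. Sum = 85 + 146 + 135 + 177 = 543.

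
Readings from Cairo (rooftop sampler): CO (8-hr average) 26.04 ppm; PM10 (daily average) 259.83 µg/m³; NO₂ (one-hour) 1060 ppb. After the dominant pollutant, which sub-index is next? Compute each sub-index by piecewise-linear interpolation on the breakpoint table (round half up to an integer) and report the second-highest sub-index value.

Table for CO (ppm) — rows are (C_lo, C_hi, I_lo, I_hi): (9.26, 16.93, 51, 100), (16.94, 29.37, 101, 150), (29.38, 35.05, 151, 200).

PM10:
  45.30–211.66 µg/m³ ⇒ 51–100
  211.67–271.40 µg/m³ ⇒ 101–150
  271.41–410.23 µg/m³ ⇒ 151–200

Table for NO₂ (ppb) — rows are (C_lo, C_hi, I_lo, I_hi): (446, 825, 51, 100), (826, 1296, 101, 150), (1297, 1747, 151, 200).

CO: 26.04 ∈ [16.94, 29.37] ↔ index [101, 150].
101 + (26.04−16.94)·(150−101)/(29.37−16.94) = 101 + 9.10·49/12.43 ≈ 136.87, so AQI = 137.
PM10 259.83: bracket 211.67–271.40 → index 101–150; slope 49/59.73, offset 48.16.
AQI = 101 + 49/59.73·48.16 ≈ 140.51 ⇒ 141.
NO₂ 1060: bracket 826–1296 → index 101–150; slope 49/470, offset 234.
AQI = 101 + 49/470·234 ≈ 125.40 ⇒ 125.
Sub-indices: CO→137, PM10→141, NO₂→125. Ranked high→low: 141, 137, 125. Second-highest sub-index = 137.

137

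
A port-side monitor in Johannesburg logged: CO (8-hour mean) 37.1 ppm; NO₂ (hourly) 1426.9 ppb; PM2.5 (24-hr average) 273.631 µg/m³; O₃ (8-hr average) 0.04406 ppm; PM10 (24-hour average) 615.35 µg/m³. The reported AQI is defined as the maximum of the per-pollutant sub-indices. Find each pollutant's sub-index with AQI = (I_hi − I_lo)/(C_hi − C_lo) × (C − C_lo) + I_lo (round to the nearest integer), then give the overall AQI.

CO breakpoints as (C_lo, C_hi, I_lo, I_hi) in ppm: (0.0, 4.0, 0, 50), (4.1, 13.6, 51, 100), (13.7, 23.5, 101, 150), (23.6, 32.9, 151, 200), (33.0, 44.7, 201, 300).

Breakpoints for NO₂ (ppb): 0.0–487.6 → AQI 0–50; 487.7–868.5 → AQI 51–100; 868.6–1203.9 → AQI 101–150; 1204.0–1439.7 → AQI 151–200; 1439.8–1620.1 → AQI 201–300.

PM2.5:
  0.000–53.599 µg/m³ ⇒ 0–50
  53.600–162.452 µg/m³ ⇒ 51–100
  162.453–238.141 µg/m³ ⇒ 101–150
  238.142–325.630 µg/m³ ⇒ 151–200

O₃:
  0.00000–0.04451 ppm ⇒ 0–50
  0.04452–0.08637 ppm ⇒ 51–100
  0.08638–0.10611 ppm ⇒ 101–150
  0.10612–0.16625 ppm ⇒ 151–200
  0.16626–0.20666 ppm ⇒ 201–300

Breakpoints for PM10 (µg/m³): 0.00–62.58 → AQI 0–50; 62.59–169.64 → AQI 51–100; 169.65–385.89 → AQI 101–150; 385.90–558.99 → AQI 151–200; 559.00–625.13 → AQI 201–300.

CO 37.1: bracket 33.0–44.7 → index 201–300; slope 99/11.7, offset 4.1.
AQI = 201 + 99/11.7·4.1 ≈ 235.69 ⇒ 236.
NO₂: row 1204.0–1439.7 (AQI 151–200). (200−151)·(1426.9−1204.0)/(1439.7−1204.0) + 151 = 49·222.9/235.7 + 151 ≈ 197.34 → 197.
PM2.5: 273.631 ∈ [238.142, 325.630] ↔ index [151, 200].
151 + (273.631−238.142)·(200−151)/(325.630−238.142) = 151 + 35.489·49/87.488 ≈ 170.88, so AQI = 171.
O₃: row 0.00000–0.04451 (AQI 0–50). (50−0)·(0.04406−0.00000)/(0.04451−0.00000) + 0 = 50·0.04406/0.04451 + 0 ≈ 49.49 → 49.
PM10: 615.35 lies in 559.00–625.13, so I_lo=201, I_hi=300, C_lo=559.00, C_hi=625.13.
(300−201)/(625.13−559.00) × (615.35−559.00) + 201 = 99/66.13 × 56.35 + 201 ≈ 285.36 → 285.
Sub-indices: CO→236, NO₂→197, PM2.5→171, O₃→49, PM10→285. Overall AQI = max = 285; dominant pollutant is PM10.

285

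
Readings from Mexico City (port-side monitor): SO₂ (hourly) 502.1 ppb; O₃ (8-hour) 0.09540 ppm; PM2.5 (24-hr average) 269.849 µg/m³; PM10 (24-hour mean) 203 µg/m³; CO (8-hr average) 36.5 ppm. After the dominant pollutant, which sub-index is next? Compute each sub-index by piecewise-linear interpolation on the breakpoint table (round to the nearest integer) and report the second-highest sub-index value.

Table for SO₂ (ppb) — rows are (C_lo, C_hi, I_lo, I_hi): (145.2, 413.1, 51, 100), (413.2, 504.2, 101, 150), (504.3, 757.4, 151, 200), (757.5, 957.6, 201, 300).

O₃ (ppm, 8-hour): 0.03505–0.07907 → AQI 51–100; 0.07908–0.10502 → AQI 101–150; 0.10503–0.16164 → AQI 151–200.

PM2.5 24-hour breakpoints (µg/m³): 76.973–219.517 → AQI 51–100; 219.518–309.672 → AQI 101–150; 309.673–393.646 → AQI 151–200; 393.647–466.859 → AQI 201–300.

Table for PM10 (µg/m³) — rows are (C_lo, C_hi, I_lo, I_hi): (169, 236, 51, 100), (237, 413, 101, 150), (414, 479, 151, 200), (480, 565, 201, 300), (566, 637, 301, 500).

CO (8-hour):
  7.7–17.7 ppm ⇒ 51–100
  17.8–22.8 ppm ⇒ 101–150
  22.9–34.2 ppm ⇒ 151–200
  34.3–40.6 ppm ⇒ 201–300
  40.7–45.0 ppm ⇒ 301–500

SO₂: row 413.2–504.2 (AQI 101–150). (150−101)·(502.1−413.2)/(504.2−413.2) + 101 = 49·88.9/91.0 + 101 ≈ 148.87 → 149.
O₃: 0.09540 lies in 0.07908–0.10502, so I_lo=101, I_hi=150, C_lo=0.07908, C_hi=0.10502.
(150−101)/(0.10502−0.07908) × (0.09540−0.07908) + 101 = 49/0.02594 × 0.01632 + 101 ≈ 131.83 → 132.
PM2.5: row 219.518–309.672 (AQI 101–150). (150−101)·(269.849−219.518)/(309.672−219.518) + 101 = 49·50.331/90.154 + 101 ≈ 128.36 → 128.
PM10: row 169–236 (AQI 51–100). (100−51)·(203−169)/(236−169) + 51 = 49·34/67 + 51 ≈ 75.87 → 76.
CO: 36.5 ∈ [34.3, 40.6] ↔ index [201, 300].
201 + (36.5−34.3)·(300−201)/(40.6−34.3) = 201 + 2.2·99/6.3 ≈ 235.57, so AQI = 236.
Sub-indices: SO₂→149, O₃→132, PM2.5→128, PM10→76, CO→236. Ranked high→low: 236, 149, 132, 128, 76. Second-highest sub-index = 149.

149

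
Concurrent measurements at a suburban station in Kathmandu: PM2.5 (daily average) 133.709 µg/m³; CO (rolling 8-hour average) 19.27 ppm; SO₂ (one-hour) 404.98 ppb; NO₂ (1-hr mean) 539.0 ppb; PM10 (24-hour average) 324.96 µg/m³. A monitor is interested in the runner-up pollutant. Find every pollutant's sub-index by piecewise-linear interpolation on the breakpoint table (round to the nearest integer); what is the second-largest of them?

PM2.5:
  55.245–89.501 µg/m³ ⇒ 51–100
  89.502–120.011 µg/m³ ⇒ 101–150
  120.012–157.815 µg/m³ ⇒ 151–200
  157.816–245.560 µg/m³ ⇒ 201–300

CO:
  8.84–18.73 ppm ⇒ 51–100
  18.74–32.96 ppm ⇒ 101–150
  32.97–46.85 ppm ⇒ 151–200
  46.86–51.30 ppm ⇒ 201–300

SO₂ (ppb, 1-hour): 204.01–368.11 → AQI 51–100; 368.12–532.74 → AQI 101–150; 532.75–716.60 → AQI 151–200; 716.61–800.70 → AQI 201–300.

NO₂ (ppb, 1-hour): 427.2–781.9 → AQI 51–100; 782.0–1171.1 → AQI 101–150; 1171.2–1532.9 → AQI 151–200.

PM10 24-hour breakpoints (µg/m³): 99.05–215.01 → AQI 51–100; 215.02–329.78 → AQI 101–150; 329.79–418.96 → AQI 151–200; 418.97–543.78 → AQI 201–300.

148

PM2.5 133.709: bracket 120.012–157.815 → index 151–200; slope 49/37.803, offset 13.697.
AQI = 151 + 49/37.803·13.697 ≈ 168.75 ⇒ 169.
CO 19.27: bracket 18.74–32.96 → index 101–150; slope 49/14.22, offset 0.53.
AQI = 101 + 49/14.22·0.53 ≈ 102.83 ⇒ 103.
SO₂ 404.98: bracket 368.12–532.74 → index 101–150; slope 49/164.62, offset 36.86.
AQI = 101 + 49/164.62·36.86 ≈ 111.97 ⇒ 112.
NO₂: row 427.2–781.9 (AQI 51–100). (100−51)·(539.0−427.2)/(781.9−427.2) + 51 = 49·111.8/354.7 + 51 ≈ 66.44 → 66.
PM10: 324.96 ∈ [215.02, 329.78] ↔ index [101, 150].
101 + (324.96−215.02)·(150−101)/(329.78−215.02) = 101 + 109.94·49/114.76 ≈ 147.94, so AQI = 148.
Sub-indices: PM2.5→169, CO→103, SO₂→112, NO₂→66, PM10→148. Ranked high→low: 169, 148, 112, 103, 66. Second-highest sub-index = 148.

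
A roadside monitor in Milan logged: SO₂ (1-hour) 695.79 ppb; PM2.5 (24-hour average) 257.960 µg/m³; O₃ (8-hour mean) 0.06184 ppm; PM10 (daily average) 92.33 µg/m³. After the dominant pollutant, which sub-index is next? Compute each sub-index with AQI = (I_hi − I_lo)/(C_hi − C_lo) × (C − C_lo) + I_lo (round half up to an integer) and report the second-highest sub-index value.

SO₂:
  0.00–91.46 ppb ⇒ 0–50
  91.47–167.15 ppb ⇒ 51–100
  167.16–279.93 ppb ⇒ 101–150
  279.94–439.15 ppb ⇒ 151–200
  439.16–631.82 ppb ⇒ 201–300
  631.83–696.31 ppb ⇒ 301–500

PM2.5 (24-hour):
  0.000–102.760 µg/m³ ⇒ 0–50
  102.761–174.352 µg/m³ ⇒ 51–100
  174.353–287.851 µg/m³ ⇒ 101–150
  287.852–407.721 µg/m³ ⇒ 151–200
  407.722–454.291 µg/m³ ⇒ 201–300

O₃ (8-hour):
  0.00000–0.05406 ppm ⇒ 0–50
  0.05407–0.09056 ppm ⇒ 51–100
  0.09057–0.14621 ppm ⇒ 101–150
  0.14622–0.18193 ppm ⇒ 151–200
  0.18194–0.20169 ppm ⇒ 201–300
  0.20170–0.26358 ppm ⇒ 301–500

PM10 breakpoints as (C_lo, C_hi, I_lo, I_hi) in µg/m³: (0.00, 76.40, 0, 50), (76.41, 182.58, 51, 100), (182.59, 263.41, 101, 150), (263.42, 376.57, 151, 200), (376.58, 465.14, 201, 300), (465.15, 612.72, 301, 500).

137

SO₂: 695.79 lies in 631.83–696.31, so I_lo=301, I_hi=500, C_lo=631.83, C_hi=696.31.
(500−301)/(696.31−631.83) × (695.79−631.83) + 301 = 199/64.48 × 63.96 + 301 ≈ 498.40 → 498.
PM2.5: row 174.353–287.851 (AQI 101–150). (150−101)·(257.960−174.353)/(287.851−174.353) + 101 = 49·83.607/113.498 + 101 ≈ 137.10 → 137.
O₃: 0.06184 lies in 0.05407–0.09056, so I_lo=51, I_hi=100, C_lo=0.05407, C_hi=0.09056.
(100−51)/(0.09056−0.05407) × (0.06184−0.05407) + 51 = 49/0.03649 × 0.00777 + 51 ≈ 61.43 → 61.
PM10: row 76.41–182.58 (AQI 51–100). (100−51)·(92.33−76.41)/(182.58−76.41) + 51 = 49·15.92/106.17 + 51 ≈ 58.35 → 58.
Sub-indices: SO₂→498, PM2.5→137, O₃→61, PM10→58. Ranked high→low: 498, 137, 61, 58. Second-highest sub-index = 137.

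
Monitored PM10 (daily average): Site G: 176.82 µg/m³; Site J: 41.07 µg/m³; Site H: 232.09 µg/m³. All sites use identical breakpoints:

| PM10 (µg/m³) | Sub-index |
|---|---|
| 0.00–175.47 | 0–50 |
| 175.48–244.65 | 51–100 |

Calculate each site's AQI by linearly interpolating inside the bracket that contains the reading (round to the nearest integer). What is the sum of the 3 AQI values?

155

Site G: 176.82 ∈ [175.48, 244.65] ↔ index [51, 100].
51 + (176.82−175.48)·(100−51)/(244.65−175.48) = 51 + 1.34·49/69.17 ≈ 51.95, so AQI = 52.
Site J: row 0.00–175.47 (AQI 0–50). (50−0)·(41.07−0.00)/(175.47−0.00) + 0 = 50·41.07/175.47 + 0 ≈ 11.70 → 12.
Site H 232.09: bracket 175.48–244.65 → index 51–100; slope 49/69.17, offset 56.61.
AQI = 51 + 49/69.17·56.61 ≈ 91.10 ⇒ 91.
AQIs: Site G=52, Site J=12, Site H=91. Sum = 52 + 12 + 91 = 155.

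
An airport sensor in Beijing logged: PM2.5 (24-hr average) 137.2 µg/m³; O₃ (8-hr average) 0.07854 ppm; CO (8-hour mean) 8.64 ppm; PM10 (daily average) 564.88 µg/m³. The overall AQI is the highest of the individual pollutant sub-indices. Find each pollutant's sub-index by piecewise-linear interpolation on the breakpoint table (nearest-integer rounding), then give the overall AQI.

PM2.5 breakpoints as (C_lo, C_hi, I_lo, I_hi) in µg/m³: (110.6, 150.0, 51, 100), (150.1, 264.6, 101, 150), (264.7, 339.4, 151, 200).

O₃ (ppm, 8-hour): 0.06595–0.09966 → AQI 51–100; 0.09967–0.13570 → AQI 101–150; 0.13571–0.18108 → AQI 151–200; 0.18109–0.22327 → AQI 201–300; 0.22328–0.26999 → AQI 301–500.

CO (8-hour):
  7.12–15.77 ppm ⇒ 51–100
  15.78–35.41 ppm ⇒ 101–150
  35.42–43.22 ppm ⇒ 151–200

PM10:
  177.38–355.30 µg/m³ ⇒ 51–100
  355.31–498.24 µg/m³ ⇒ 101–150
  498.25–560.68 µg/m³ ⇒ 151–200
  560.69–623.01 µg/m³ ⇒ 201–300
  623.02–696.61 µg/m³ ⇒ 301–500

208

PM2.5: row 110.6–150.0 (AQI 51–100). (100−51)·(137.2−110.6)/(150.0−110.6) + 51 = 49·26.6/39.4 + 51 ≈ 84.08 → 84.
O₃: 0.07854 lies in 0.06595–0.09966, so I_lo=51, I_hi=100, C_lo=0.06595, C_hi=0.09966.
(100−51)/(0.09966−0.06595) × (0.07854−0.06595) + 51 = 49/0.03371 × 0.01259 + 51 ≈ 69.30 → 69.
CO: 8.64 ∈ [7.12, 15.77] ↔ index [51, 100].
51 + (8.64−7.12)·(100−51)/(15.77−7.12) = 51 + 1.52·49/8.65 ≈ 59.61, so AQI = 60.
PM10 564.88: bracket 560.69–623.01 → index 201–300; slope 99/62.32, offset 4.19.
AQI = 201 + 99/62.32·4.19 ≈ 207.66 ⇒ 208.
Sub-indices: PM2.5→84, O₃→69, CO→60, PM10→208. Overall AQI = max = 208; dominant pollutant is PM10.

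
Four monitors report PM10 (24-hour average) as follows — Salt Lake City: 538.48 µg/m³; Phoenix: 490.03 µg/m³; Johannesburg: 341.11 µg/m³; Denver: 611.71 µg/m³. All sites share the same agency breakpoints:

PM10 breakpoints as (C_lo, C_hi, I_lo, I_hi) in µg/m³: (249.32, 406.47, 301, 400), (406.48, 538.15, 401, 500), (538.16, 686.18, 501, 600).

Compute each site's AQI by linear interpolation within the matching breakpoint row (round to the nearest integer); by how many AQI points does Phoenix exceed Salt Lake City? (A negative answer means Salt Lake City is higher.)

-37

Salt Lake City: row 538.16–686.18 (AQI 501–600). (600−501)·(538.48−538.16)/(686.18−538.16) + 501 = 99·0.32/148.02 + 501 ≈ 501.21 → 501.
Phoenix 490.03: bracket 406.48–538.15 → index 401–500; slope 99/131.67, offset 83.55.
AQI = 401 + 99/131.67·83.55 ≈ 463.82 ⇒ 464.
Johannesburg: row 249.32–406.47 (AQI 301–400). (400−301)·(341.11−249.32)/(406.47−249.32) + 301 = 99·91.79/157.15 + 301 ≈ 358.83 → 359.
Denver: 611.71 ∈ [538.16, 686.18] ↔ index [501, 600].
501 + (611.71−538.16)·(600−501)/(686.18−538.16) = 501 + 73.55·99/148.02 ≈ 550.19, so AQI = 550.
AQIs: Salt Lake City=501, Phoenix=464, Johannesburg=359, Denver=550. Phoenix (464) − Salt Lake City (501) = -37.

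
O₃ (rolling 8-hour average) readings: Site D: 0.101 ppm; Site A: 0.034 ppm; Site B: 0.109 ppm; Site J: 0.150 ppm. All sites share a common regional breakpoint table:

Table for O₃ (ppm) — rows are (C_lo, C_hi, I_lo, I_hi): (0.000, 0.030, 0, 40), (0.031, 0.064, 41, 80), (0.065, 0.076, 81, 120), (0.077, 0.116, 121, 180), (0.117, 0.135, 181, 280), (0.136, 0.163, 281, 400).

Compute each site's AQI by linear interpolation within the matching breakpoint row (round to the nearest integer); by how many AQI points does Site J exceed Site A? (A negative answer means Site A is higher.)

Site D: row 0.077–0.116 (AQI 121–180). (180−121)·(0.101−0.077)/(0.116−0.077) + 121 = 59·0.024/0.039 + 121 ≈ 157.31 → 157.
Site A: 0.034 ∈ [0.031, 0.064] ↔ index [41, 80].
41 + (0.034−0.031)·(80−41)/(0.064−0.031) = 41 + 0.003·39/0.033 ≈ 44.55, so AQI = 45.
Site B: 0.109 lies in 0.077–0.116, so I_lo=121, I_hi=180, C_lo=0.077, C_hi=0.116.
(180−121)/(0.116−0.077) × (0.109−0.077) + 121 = 59/0.039 × 0.032 + 121 ≈ 169.41 → 169.
Site J: row 0.136–0.163 (AQI 281–400). (400−281)·(0.150−0.136)/(0.163−0.136) + 281 = 119·0.014/0.027 + 281 ≈ 342.70 → 343.
AQIs: Site D=157, Site A=45, Site B=169, Site J=343. Site J (343) − Site A (45) = 298.

298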